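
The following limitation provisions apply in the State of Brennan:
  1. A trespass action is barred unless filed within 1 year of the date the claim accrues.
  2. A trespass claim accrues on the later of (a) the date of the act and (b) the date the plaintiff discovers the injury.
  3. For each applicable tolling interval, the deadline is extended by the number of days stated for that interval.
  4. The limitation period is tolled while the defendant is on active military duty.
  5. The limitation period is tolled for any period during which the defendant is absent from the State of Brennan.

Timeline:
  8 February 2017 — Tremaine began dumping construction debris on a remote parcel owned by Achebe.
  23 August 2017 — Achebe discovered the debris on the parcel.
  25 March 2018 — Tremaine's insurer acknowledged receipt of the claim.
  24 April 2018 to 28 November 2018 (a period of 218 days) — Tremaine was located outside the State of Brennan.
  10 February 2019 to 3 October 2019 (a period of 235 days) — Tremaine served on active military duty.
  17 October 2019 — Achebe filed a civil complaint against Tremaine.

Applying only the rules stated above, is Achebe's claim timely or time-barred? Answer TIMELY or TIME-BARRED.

TIMELY

Because discovery on 23 August 2017 post-dates the 8 February 2017 act, accrual under the later-of rule falls on 23 August 2017.
The untolled deadline — 1 year after 23 August 2017 — is 23 August 2018.
Because the defendant's absence from the jurisdiction ran from 24 April 2018 to 28 November 2018, the deadline is extended by 218 days to 29 March 2019.
The period was tolled for 235 days by the defendant's active military service (10 February 2019 to 3 October 2019), pushing the deadline to 19 November 2019.
The other events in the timeline have no effect on the limitation period under the stated rules.
Achebe filed on 17 October 2019, before the 19 November 2019 deadline, so the action is timely.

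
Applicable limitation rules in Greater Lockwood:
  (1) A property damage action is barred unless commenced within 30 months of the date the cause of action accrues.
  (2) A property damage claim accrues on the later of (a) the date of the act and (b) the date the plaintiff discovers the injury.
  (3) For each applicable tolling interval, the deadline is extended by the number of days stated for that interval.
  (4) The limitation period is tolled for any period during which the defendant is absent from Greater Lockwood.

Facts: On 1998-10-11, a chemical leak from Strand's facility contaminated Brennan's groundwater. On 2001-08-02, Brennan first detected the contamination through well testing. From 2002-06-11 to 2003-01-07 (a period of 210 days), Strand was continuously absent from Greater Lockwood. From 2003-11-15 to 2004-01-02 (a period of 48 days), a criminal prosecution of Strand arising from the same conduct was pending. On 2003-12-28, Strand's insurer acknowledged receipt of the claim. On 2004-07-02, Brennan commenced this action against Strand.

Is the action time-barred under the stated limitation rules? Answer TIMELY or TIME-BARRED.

Taking the later of the act (1998-10-11) and discovery (2001-08-02), the claim accrued on 2001-08-02.
The untolled deadline — 30 months after 2001-08-02 — is 2004-02-02.
The period was tolled for 210 days by the defendant's absence from the jurisdiction (2002-06-11 to 2003-01-07), pushing the deadline to 2004-08-30.
Although a criminal prosecution ran from 2003-11-15 to 2004-01-02, the stated rules do not make that a tolling event, so it is disregarded.
Nothing else in the chronology tolls or restarts the period.
Filing on 2004-07-02 beat the 2004-08-30 deadline — the action is timely.

TIMELY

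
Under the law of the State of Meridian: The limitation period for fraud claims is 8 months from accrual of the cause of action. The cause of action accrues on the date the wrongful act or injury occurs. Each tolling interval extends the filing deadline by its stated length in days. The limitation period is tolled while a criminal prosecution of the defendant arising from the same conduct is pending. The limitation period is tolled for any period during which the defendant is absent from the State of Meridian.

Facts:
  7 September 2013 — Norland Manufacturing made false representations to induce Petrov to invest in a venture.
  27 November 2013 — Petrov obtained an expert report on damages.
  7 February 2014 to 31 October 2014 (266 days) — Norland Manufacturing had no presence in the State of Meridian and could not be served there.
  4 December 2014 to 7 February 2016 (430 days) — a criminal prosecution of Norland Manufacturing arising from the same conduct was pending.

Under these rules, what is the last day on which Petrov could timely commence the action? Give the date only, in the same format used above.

2 April 2016

The cause of action accrued on 7 September 2013, the date of the act.
Adding the 8 months base period to 7 September 2013 gives a deadline of 7 May 2014, before any tolling.
Because the defendant's absence from the jurisdiction ran from 7 February 2014 to 31 October 2014, the deadline is extended by 266 days to 28 January 2015.
The pending criminal prosecution from 4 December 2014 to 7 February 2016 tolled the period for 430 days, extending the deadline to 2 April 2016.
None of the other events listed affects the running of the period under the stated rules.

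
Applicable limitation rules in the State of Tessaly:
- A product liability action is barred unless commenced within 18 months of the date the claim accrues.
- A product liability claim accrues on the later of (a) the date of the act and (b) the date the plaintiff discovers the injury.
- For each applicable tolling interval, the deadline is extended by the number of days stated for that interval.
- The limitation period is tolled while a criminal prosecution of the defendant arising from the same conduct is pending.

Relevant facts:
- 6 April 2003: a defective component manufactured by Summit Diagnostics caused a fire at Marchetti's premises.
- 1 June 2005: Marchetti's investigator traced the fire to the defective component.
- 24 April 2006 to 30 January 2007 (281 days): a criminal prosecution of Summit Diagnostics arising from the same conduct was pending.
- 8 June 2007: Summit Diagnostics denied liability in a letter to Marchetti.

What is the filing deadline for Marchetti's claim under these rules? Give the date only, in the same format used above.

8 September 2007

Taking the later of the act (6 April 2003) and discovery (1 June 2005), the claim accrued on 1 June 2005.
18 months from 1 June 2005 is 1 December 2006.
Because the pending criminal prosecution ran from 24 April 2006 to 30 January 2007, the deadline is extended by 281 days to 8 September 2007.
Nothing else in the chronology tolls or restarts the period.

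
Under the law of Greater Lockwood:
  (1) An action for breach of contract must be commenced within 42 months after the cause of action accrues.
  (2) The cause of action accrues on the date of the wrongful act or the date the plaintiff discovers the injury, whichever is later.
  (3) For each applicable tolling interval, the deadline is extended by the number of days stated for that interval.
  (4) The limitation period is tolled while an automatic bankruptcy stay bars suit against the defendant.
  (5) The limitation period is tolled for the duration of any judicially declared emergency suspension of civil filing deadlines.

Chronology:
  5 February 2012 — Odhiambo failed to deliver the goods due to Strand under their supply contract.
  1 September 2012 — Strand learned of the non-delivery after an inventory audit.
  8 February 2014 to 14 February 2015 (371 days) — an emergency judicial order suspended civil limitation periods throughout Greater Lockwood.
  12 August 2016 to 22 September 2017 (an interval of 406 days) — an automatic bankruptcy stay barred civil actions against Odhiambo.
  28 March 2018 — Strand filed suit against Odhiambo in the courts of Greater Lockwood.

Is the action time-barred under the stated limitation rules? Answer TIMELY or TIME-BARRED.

TIMELY

The claim accrued on 1 September 2012 — the later of the 5 February 2012 act and the 1 September 2012 discovery.
Adding the 42 months base period to 1 September 2012 gives a deadline of 1 March 2016, before any tolling.
The period was tolled for 371 days by the emergency suspension of filing deadlines (8 February 2014 to 14 February 2015), pushing the deadline to 7 March 2017.
The period was tolled for 406 days by the automatic bankruptcy stay (12 August 2016 to 22 September 2017), pushing the deadline to 17 April 2018.
The 28 March 2018 filing precedes the 17 April 2018 deadline; the claim is timely.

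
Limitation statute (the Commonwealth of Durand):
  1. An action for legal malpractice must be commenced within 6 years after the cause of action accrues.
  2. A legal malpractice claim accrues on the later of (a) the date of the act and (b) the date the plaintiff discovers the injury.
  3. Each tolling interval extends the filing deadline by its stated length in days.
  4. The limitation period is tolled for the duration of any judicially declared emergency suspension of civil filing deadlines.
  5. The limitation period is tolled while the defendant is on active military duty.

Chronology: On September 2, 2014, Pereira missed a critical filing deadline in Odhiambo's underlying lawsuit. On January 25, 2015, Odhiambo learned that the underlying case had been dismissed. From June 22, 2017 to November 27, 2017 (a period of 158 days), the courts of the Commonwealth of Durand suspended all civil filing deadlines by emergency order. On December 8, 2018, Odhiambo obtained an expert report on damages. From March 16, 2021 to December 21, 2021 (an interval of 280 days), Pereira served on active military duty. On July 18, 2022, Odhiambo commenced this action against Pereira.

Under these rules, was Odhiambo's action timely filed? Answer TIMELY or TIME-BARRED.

TIME-BARRED

Because discovery on January 25, 2015 post-dates the September 2, 2014 act, accrual under the later-of rule falls on January 25, 2015.
Adding the 6 years base period to January 25, 2015 gives a deadline of January 25, 2021, before any tolling.
The emergency suspension of filing deadlines from June 22, 2017 to November 27, 2017 tolled the period for 158 days, extending the deadline to July 2, 2021.
Because the defendant's active military service ran from March 16, 2021 to December 21, 2021, the deadline is extended by 280 days to April 8, 2022.
Nothing else in the chronology tolls or restarts the period.
The July 18, 2022 filing falls after the April 8, 2022 deadline; the claim is time-barred.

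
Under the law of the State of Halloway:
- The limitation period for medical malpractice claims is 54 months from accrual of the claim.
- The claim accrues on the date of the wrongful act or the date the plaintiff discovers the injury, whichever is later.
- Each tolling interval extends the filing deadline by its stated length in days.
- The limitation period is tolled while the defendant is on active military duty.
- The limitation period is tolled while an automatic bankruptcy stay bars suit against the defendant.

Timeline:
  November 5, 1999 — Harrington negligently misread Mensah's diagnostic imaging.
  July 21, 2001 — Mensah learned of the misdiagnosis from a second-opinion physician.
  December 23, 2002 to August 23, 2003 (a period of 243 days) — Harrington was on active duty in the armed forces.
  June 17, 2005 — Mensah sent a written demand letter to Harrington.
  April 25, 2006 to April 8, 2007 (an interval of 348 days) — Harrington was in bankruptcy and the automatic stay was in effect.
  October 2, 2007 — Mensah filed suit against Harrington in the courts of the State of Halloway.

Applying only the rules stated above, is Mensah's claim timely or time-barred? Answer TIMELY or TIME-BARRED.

TIME-BARRED

The claim accrued on July 21, 2001 — the later of the November 5, 1999 act and the July 21, 2001 discovery.
54 months from July 21, 2001 is January 21, 2006.
Because the defendant's active military service ran from December 23, 2002 to August 23, 2003, the deadline is extended by 243 days to September 21, 2006.
Because the automatic bankruptcy stay ran from April 25, 2006 to April 8, 2007, the deadline is extended by 348 days to September 4, 2007.
Nothing else in the chronology tolls or restarts the period.
Mensah filed on October 2, 2007, after the September 4, 2007 deadline, so the action is time-barred.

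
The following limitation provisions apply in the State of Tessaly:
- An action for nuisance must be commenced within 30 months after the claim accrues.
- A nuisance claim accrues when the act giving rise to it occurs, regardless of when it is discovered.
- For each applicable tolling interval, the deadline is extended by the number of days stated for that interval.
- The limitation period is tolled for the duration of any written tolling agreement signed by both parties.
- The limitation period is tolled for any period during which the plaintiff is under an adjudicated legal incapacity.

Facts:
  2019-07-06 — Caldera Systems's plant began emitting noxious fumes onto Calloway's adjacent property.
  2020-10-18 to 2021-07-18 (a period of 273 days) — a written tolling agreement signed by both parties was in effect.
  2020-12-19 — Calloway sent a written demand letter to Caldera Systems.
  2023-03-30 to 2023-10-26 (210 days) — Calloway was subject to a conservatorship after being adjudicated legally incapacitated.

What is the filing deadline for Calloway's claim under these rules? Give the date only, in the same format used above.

The limitation period began to run on 2019-07-06.
The untolled deadline — 30 months after 2019-07-06 — is 2022-01-06.
The period was tolled for 273 days by the written tolling agreement (2020-10-18 to 2021-07-18), pushing the deadline to 2022-10-06.
The plaintiff's legal incapacity from 2023-03-30 to 2023-10-26 began after the period had already run on 2022-10-06, so it has no tolling effect.
None of the other events listed affects the running of the period under the stated rules.

2022-10-06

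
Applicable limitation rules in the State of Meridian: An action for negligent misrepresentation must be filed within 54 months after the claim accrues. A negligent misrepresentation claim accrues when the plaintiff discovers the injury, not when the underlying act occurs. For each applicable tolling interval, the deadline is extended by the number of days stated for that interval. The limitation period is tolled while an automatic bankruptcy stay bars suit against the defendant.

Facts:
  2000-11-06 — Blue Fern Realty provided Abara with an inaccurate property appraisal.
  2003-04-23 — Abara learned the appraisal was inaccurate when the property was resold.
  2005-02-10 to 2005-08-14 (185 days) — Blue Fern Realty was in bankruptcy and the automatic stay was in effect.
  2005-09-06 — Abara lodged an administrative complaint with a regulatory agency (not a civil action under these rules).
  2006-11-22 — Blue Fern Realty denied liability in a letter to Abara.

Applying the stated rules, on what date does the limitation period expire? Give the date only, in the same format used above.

2008-04-25

The claim did not accrue until Abara discovered the injury on 2003-04-23; the 2000-11-06 act date does not start the clock under the stated rule.
Adding the 54 months base period to 2003-04-23 gives a deadline of 2007-10-23, before any tolling.
The period was tolled for 185 days by the automatic bankruptcy stay (2005-02-10 to 2005-08-14), pushing the deadline to 2008-04-25.
Nothing else in the chronology tolls or restarts the period.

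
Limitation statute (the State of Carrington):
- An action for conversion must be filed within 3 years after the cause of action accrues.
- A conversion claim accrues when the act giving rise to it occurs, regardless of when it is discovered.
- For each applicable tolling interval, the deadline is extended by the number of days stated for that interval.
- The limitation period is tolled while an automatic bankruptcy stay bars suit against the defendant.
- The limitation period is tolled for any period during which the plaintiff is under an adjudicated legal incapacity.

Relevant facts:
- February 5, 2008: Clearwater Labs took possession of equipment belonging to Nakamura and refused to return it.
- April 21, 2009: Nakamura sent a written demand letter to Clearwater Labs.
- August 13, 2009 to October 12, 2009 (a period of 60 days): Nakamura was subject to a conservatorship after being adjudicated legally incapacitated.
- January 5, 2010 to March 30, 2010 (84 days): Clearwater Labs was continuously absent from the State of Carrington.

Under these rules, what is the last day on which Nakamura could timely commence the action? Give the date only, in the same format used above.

April 6, 2011

The cause of action accrued on February 5, 2008, the date of the act.
3 years from February 5, 2008 is February 5, 2011.
The period was tolled for 60 days by the plaintiff's legal incapacity (August 13, 2009 to October 12, 2009), pushing the deadline to April 6, 2011.
Although the defendant's absence ran from January 5, 2010 to March 30, 2010, the stated rules do not make that a tolling event, so it is disregarded.
The other events in the timeline have no effect on the limitation period under the stated rules.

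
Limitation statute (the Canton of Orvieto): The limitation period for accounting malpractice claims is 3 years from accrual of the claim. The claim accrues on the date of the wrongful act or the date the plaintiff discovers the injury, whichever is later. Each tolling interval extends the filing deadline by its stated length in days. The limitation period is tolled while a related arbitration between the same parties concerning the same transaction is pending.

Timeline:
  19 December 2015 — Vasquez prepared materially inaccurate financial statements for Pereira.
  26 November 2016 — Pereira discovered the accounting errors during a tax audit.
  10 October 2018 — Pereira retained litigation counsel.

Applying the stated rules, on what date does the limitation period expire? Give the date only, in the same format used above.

26 November 2019

Taking the later of the act (19 December 2015) and discovery (26 November 2016), the claim accrued on 26 November 2016.
3 years from 26 November 2016 is 26 November 2019.
None of the other events listed affects the running of the period under the stated rules.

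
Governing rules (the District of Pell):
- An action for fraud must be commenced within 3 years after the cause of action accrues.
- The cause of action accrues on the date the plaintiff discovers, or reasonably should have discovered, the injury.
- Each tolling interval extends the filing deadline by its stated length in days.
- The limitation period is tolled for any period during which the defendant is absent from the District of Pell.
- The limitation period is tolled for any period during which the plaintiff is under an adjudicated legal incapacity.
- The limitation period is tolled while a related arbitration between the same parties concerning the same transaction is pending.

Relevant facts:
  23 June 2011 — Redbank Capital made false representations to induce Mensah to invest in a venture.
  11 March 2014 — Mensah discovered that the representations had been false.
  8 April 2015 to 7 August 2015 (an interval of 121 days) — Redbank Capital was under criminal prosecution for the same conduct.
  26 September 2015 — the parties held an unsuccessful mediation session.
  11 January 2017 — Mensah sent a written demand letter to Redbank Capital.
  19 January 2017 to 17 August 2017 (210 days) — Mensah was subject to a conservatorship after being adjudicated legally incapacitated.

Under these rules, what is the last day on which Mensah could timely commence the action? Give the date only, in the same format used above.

Accrual is tied to discovery, so the period began on 11 March 2014 rather than on 23 June 2011 when the act occurred.
Adding the 3 years base period to 11 March 2014 gives a deadline of 11 March 2017, before any tolling.
The plaintiff's legal incapacity from 19 January 2017 to 17 August 2017 tolled the period for 210 days, extending the deadline to 7 October 2017.
Although a criminal prosecution ran from 8 April 2015 to 7 August 2015, the stated rules do not make that a tolling event, so it is disregarded.
The other events in the timeline have no effect on the limitation period under the stated rules.

7 October 2017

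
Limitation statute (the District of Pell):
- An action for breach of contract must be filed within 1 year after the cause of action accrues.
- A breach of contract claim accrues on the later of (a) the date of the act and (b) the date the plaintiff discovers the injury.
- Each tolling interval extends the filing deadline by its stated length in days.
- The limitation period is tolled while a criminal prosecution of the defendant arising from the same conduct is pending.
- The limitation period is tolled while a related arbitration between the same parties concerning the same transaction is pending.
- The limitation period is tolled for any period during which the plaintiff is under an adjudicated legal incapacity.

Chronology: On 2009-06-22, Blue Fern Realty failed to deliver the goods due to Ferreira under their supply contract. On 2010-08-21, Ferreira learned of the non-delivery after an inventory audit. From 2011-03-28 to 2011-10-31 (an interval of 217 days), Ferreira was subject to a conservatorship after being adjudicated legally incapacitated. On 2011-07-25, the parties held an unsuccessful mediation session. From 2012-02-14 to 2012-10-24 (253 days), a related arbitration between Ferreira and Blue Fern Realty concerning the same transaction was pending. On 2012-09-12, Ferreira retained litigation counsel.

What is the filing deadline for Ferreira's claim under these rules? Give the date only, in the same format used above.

Because discovery on 2010-08-21 post-dates the 2009-06-22 act, accrual under the later-of rule falls on 2010-08-21.
The untolled deadline — 1 year after 2010-08-21 — is 2011-08-21.
The period was tolled for 217 days by the plaintiff's legal incapacity (2011-03-28 to 2011-10-31), pushing the deadline to 2012-03-25.
The period was tolled for 253 days by the pending related arbitration (2012-02-14 to 2012-10-24), pushing the deadline to 2012-12-03.
The other events in the timeline have no effect on the limitation period under the stated rules.

2012-12-03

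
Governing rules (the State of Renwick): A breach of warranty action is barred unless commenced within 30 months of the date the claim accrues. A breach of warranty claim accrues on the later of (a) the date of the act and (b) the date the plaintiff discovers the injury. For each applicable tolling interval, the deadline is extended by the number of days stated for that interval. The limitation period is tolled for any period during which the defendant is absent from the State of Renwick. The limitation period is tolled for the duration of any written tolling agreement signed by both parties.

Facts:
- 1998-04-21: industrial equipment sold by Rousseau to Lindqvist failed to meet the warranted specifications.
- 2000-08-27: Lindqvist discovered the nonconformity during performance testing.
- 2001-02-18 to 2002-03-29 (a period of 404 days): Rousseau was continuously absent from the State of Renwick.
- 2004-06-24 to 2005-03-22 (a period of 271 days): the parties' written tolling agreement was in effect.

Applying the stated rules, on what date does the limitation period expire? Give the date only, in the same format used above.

The claim accrued on 2000-08-27 — the later of the 1998-04-21 act and the 2000-08-27 discovery.
The untolled deadline — 30 months after 2000-08-27 — is 2003-02-27.
Because the defendant's absence from the jurisdiction ran from 2001-02-18 to 2002-03-29, the deadline is extended by 404 days to 2004-04-06.
By the time the written tolling agreement began on 2004-06-24, the limitation period had already expired on 2004-04-06; that interval cannot revive it.

2004-04-06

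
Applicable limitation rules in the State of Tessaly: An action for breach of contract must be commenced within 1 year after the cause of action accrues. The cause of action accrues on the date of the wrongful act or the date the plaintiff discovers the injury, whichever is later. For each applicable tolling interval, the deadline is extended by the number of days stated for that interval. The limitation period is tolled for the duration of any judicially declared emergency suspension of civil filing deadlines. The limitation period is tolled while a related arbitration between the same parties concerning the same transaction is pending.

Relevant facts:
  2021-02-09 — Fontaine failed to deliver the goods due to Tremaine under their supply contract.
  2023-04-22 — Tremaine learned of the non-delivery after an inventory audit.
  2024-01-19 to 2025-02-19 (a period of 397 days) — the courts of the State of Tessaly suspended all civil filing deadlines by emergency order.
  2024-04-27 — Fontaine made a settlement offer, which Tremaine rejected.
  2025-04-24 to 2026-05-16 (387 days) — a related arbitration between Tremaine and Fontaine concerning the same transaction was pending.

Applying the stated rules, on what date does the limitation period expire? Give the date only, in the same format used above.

Because discovery on 2023-04-22 post-dates the 2021-02-09 act, accrual under the later-of rule falls on 2023-04-22.
Adding the 1 year base period to 2023-04-22 gives a deadline of 2024-04-22, before any tolling.
The emergency suspension of filing deadlines from 2024-01-19 to 2025-02-19 tolled the period for 397 days, extending the deadline to 2025-05-24.
The period was tolled for 387 days by the pending related arbitration (2025-04-24 to 2026-05-16), pushing the deadline to 2026-06-15.
None of the other events listed affects the running of the period under the stated rules.

2026-06-15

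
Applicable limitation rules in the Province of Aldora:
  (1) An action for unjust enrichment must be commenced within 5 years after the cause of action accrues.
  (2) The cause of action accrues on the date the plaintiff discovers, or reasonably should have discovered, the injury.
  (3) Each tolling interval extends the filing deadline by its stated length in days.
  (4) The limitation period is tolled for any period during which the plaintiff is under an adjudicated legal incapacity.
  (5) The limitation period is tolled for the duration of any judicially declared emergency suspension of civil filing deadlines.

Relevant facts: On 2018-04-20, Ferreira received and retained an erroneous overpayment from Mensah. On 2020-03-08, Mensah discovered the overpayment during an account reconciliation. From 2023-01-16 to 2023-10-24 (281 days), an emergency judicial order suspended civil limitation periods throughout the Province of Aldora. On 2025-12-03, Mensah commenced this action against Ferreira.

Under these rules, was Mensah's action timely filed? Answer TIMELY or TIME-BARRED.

TIMELY

Under the discovery rule, the claim accrued on 2020-03-08, when Mensah discovered the injury — not on the 2018-04-20 date of the underlying act.
The untolled deadline — 5 years after 2020-03-08 — is 2025-03-08.
Because the emergency suspension of filing deadlines ran from 2023-01-16 to 2023-10-24, the deadline is extended by 281 days to 2025-12-14.
The 2025-12-03 filing precedes the 2025-12-14 deadline; the claim is timely.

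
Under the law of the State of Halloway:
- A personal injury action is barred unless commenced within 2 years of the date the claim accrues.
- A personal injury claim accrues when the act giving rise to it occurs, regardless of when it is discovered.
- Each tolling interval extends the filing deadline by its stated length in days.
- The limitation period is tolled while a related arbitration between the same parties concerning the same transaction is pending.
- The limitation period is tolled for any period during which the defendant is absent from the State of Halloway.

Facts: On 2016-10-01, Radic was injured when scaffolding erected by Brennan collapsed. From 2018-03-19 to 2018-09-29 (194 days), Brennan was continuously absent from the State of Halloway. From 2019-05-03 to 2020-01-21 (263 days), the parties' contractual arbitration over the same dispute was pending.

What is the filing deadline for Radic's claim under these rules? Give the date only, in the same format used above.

2019-04-13

The claim accrued on 2016-10-01, the date of the act.
2 years from 2016-10-01 is 2018-10-01.
The defendant's absence from the jurisdiction from 2018-03-19 to 2018-09-29 tolled the period for 194 days, extending the deadline to 2019-04-13.
The pending related arbitration starting 2019-05-03 came too late — the period had run on 2019-04-13 — and so does not extend the deadline.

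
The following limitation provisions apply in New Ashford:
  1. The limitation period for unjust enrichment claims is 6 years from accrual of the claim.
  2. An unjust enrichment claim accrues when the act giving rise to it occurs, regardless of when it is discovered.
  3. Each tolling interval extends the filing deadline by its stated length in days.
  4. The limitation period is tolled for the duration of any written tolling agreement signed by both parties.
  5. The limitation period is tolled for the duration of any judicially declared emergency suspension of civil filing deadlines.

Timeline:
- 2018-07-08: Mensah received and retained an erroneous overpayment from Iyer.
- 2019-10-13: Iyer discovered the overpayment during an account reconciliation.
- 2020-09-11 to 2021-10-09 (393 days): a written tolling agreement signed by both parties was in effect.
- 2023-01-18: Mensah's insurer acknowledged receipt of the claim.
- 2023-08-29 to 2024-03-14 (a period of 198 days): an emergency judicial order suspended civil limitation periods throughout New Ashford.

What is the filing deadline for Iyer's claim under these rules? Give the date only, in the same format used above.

The claim accrued on 2018-07-08, when the wrongful act occurred; under the stated occurrence rule the 2019-10-13 discovery does not delay accrual.
6 years from 2018-07-08 is 2024-07-08.
The written tolling agreement from 2020-09-11 to 2021-10-09 tolled the period for 393 days, extending the deadline to 2025-08-05.
The emergency suspension of filing deadlines from 2023-08-29 to 2024-03-14 tolled the period for 198 days, extending the deadline to 2026-02-19.
Nothing else in the chronology tolls or restarts the period.

2026-02-19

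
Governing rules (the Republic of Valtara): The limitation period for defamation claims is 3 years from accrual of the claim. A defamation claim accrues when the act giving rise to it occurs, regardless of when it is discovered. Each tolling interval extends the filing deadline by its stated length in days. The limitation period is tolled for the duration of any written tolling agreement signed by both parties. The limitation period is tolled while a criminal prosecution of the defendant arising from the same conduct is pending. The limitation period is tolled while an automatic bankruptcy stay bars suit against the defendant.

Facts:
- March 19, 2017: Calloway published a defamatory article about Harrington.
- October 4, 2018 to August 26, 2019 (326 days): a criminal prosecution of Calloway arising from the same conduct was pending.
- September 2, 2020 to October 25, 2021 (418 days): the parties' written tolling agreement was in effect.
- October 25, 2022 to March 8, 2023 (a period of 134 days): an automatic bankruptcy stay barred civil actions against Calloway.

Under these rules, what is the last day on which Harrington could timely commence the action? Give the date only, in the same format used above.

The limitation period began to run on March 19, 2017.
Adding the 3 years base period to March 19, 2017 gives a deadline of March 19, 2020, before any tolling.
The period was tolled for 326 days by the pending criminal prosecution (October 4, 2018 to August 26, 2019), pushing the deadline to February 8, 2021.
Because the written tolling agreement ran from September 2, 2020 to October 25, 2021, the deadline is extended by 418 days to April 2, 2022.
The automatic bankruptcy stay starting October 25, 2022 came too late — the period had run on April 2, 2022 — and so does not extend the deadline.

April 2, 2022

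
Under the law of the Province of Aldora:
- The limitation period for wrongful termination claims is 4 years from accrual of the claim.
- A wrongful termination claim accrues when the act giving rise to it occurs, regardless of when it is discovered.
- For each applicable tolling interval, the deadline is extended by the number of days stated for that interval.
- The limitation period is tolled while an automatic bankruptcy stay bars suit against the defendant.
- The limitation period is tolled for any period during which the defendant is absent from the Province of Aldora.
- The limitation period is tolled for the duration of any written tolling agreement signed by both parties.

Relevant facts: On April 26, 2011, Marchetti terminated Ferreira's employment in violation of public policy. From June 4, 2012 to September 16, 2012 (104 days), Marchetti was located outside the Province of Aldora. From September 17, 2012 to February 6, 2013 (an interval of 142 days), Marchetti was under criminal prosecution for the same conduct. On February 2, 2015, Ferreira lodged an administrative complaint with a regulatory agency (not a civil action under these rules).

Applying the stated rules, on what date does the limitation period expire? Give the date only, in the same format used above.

The claim accrued on April 26, 2011, when the wrongful act occurred.
Adding the 4 years base period to April 26, 2011 gives a deadline of April 26, 2015, before any tolling.
The defendant's absence from the jurisdiction from June 4, 2012 to September 16, 2012 tolled the period for 104 days, extending the deadline to August 8, 2015.
No stated provision tolls the period for a criminal prosecution, so the interval from September 17, 2012 to February 6, 2013 has no effect on the deadline.
Nothing else in the chronology tolls or restarts the period.

August 8, 2015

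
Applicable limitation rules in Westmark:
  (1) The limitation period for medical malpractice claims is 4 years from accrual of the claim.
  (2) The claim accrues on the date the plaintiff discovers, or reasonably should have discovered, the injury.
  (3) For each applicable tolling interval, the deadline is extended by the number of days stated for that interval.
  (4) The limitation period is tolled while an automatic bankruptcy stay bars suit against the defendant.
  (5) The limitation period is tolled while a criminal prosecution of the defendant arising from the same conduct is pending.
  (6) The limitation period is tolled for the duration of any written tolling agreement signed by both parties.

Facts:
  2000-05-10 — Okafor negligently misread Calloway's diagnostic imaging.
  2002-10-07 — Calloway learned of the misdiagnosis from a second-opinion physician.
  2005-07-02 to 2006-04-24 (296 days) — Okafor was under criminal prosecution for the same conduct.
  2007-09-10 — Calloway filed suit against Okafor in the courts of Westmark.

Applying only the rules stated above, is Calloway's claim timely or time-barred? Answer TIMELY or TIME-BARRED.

TIME-BARRED

Accrual is tied to discovery, so the period began on 2002-10-07 rather than on 2000-05-10 when the act occurred.
The untolled deadline — 4 years after 2002-10-07 — is 2006-10-07.
Because the pending criminal prosecution ran from 2005-07-02 to 2006-04-24, the deadline is extended by 296 days to 2007-07-30.
The 2007-09-10 filing falls after the 2007-07-30 deadline; the claim is time-barred.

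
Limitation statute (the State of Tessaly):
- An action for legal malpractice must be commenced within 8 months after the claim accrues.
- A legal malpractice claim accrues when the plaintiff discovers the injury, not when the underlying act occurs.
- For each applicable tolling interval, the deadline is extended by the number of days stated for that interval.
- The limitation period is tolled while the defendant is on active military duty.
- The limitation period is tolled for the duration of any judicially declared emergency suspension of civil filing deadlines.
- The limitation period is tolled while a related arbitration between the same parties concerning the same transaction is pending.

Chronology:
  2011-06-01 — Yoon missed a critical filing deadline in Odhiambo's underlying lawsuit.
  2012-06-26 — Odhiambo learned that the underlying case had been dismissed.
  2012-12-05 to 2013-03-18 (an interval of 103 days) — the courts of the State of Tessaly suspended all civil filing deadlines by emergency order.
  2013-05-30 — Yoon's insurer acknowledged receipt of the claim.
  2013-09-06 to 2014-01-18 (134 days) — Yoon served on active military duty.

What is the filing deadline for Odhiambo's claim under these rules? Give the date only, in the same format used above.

The claim did not accrue until Odhiambo discovered the injury on 2012-06-26; the 2011-06-01 act date does not start the clock under the stated rule.
8 months from 2012-06-26 is 2013-02-26.
The period was tolled for 103 days by the emergency suspension of filing deadlines (2012-12-05 to 2013-03-18), pushing the deadline to 2013-06-09.
By the time the defendant's active military service began on 2013-09-06, the limitation period had already expired on 2013-06-09; that interval cannot revive it.
Nothing else in the chronology tolls or restarts the period.

2013-06-09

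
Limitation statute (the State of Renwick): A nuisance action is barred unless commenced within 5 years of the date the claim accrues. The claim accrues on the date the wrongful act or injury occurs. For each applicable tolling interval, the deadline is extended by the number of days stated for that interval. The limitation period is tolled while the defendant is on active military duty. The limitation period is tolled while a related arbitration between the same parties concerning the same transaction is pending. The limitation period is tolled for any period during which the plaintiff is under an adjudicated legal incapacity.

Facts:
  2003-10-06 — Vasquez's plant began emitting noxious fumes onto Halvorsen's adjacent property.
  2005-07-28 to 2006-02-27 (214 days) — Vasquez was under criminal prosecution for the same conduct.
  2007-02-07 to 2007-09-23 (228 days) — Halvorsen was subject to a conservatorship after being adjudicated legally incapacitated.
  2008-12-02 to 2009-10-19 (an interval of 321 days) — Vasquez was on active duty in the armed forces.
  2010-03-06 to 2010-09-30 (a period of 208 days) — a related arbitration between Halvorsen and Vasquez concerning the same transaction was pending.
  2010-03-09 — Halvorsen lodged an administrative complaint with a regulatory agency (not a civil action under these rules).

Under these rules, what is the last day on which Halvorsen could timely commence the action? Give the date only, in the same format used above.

The limitation period began to run on 2003-10-06.
Adding the 5 years base period to 2003-10-06 gives a deadline of 2008-10-06, before any tolling.
The period was tolled for 228 days by the plaintiff's legal incapacity (2007-02-07 to 2007-09-23), pushing the deadline to 2009-05-22.
The defendant's active military service from 2008-12-02 to 2009-10-19 tolled the period for 321 days, extending the deadline to 2010-04-08.
The period was tolled for 208 days by the pending related arbitration (2010-03-06 to 2010-09-30), pushing the deadline to 2010-11-02.
Although a criminal prosecution ran from 2005-07-28 to 2006-02-27, the stated rules do not make that a tolling event, so it is disregarded.
The other events in the timeline have no effect on the limitation period under the stated rules.

2010-11-02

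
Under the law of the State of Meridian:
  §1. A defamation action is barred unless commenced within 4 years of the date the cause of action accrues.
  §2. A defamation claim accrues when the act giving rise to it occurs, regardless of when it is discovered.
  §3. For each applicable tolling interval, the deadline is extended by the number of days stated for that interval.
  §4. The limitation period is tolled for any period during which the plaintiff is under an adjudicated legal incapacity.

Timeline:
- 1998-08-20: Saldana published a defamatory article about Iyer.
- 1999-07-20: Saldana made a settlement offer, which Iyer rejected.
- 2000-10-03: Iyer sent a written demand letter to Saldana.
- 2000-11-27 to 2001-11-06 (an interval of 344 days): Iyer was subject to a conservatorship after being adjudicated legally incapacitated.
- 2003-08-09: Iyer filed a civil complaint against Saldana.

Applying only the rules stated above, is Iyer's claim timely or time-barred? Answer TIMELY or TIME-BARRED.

The limitation period began to run on 1998-08-20.
Adding the 4 years base period to 1998-08-20 gives a deadline of 2002-08-20, before any tolling.
The period was tolled for 344 days by the plaintiff's legal incapacity (2000-11-27 to 2001-11-06), pushing the deadline to 2003-07-30.
The other events in the timeline have no effect on the limitation period under the stated rules.
Filing on 2003-08-09 missed the 2003-07-30 deadline — the action is time-barred.

TIME-BARRED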